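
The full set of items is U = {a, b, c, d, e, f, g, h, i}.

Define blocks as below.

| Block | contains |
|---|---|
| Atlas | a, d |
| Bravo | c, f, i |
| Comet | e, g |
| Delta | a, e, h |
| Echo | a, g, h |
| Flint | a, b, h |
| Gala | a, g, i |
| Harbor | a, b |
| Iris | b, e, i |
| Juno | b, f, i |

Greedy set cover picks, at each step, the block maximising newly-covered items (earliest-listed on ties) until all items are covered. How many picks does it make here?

Greedy: pick Bravo (covers 3 new) → pick Delta (covers 3 new) → pick Atlas (covers 1 new) → pick Comet (covers 1 new) → pick Flint (covers 1 new). Total picks: 5.
(The true minimum cover uses only 4 blocks, so greedy is not optimal here.)

5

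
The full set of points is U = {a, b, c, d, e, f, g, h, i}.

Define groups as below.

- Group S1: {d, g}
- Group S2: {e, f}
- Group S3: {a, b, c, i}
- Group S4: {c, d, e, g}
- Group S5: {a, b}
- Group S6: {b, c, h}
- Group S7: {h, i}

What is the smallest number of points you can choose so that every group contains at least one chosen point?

Take T = {b, f, g, h}. Each listed group contains at least one of these, so T is a hitting set of size 4.
The groups S1, S2, S5, S7 are pairwise disjoint, so any hitting set needs a separate point for each — at least 4. Hence 4 is optimal.

4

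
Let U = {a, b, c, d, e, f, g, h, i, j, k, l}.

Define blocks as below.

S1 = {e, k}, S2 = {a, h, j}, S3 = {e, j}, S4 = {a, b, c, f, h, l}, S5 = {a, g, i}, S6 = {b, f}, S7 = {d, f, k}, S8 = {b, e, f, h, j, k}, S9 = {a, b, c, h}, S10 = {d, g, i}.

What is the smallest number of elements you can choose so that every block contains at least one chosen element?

Take T = {a, d, e, f}. Each listed block contains at least one of these, so T is a hitting set of size 4.
The blocks S1, S2, S6, S10 are pairwise disjoint, so any hitting set needs a separate element for each — at least 4. Hence 4 is optimal.

4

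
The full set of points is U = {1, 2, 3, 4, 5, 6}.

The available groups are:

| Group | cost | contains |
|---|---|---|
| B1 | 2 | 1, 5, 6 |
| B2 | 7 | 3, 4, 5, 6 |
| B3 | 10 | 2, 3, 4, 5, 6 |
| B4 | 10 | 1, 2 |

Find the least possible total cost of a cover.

B1, B3 together cover every point (B1 ∪ B3 = {1, 2, 3, 4, 5, 6}); total cost 2 + 10 = 12.
No covering selection has total cost below 12.

12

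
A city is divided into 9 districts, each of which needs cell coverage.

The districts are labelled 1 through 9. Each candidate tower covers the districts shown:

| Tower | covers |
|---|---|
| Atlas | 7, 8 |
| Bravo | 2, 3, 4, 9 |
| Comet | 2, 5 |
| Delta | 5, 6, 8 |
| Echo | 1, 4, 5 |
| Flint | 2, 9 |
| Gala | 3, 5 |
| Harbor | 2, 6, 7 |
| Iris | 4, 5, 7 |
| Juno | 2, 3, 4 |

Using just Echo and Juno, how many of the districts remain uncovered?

4

Union of Echo, Juno = {1, 2, 3, 4, 5}.
Not covered: 6, 7, 8, 9 — 4 districts.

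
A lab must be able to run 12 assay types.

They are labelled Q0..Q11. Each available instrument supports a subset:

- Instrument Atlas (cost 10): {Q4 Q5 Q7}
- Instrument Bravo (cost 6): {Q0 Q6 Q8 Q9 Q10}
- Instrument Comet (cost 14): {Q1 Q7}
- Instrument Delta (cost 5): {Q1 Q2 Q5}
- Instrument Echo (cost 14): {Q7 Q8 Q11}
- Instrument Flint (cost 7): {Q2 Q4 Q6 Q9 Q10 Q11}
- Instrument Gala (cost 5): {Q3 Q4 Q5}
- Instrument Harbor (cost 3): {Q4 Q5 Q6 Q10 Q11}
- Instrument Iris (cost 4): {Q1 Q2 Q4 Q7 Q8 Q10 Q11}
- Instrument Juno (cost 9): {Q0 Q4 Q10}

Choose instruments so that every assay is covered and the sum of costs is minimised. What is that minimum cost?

Bravo, Gala, Iris together cover every assay (Bravo ∪ Gala ∪ Iris = {Q0, Q1, Q2, Q3, Q4, Q5, Q6, Q7, Q8, Q9, Q10, Q11}); total cost 6 + 5 + 4 = 15.
The greedy pick Iris, Harbor, Bravo, Gala costs 18; no covering selection beats 15.

15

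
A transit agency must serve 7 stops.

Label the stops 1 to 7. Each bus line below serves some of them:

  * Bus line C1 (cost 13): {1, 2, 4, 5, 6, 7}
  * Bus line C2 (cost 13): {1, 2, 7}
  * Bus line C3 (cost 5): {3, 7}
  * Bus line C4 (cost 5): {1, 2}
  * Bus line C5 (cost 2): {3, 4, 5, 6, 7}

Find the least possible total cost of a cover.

7

C4, C5 together cover every stop (C4 ∪ C5 = {1, 2, 3, 4, 5, 6, 7}); total cost 5 + 2 = 7.
No covering selection has total cost below 7.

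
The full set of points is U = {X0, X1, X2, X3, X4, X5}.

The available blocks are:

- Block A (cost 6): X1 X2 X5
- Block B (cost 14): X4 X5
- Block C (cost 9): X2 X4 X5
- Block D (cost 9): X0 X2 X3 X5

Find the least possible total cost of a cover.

A, C, D together cover every point (A ∪ C ∪ D = {X0, X1, X2, X3, X4, X5}); total cost 6 + 9 + 9 = 24.
No covering selection has total cost below 24.

24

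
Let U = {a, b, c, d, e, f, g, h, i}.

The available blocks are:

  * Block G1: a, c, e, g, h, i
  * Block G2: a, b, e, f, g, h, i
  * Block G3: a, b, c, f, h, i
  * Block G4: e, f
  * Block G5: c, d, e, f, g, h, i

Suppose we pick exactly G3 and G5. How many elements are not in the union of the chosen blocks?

Union of G3, G5 = {a, b, c, d, e, f, g, h, i} — that's every element, so 0 are uncovered.

0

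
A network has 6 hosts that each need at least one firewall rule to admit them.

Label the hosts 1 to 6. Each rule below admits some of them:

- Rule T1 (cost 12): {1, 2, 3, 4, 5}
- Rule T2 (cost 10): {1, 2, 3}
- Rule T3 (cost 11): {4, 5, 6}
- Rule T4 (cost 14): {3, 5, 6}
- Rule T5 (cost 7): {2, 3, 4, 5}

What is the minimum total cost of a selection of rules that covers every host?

T2, T3 together cover every host (T2 ∪ T3 = {1, 2, 3, 4, 5, 6}); total cost 10 + 11 = 21.
The greedy pick T5, T2, T3 costs 28; no covering selection beats 21.

21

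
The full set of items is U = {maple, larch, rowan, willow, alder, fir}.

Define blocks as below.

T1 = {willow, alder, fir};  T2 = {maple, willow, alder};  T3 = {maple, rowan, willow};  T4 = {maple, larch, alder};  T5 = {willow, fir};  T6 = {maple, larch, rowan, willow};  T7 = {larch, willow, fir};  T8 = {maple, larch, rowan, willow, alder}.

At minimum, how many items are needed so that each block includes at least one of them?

2

H = {maple, willow} meets every block (each contains at least one member of H), and |H| = 2.
The blocks T4, T5 are pairwise disjoint, so any hitting set needs a separate item for each — at least 2. Hence 2 is optimal.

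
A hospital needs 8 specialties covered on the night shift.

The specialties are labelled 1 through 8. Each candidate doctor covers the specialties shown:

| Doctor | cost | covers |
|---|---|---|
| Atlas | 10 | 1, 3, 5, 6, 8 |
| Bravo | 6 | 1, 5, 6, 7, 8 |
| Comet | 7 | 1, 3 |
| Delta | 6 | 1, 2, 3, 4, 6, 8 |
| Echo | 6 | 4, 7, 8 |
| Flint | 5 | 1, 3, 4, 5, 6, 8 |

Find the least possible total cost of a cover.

12

Bravo, Delta together cover every specialty (Bravo ∪ Delta = {1, 2, 3, 4, 5, 6, 7, 8}); total cost 6 + 6 = 12.
The greedy pick Flint, Bravo, Delta costs 17; no covering selection beats 12.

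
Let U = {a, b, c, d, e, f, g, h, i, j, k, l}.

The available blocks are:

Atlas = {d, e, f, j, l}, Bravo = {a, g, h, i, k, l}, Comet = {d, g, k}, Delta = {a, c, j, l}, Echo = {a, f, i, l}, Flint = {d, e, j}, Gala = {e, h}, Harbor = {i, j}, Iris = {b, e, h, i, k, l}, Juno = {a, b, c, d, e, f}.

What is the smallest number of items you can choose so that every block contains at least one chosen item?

The 4 items {e, g, i, l} hit every block.
No choice of 3 items meets every block, so 4 is the minimum.

4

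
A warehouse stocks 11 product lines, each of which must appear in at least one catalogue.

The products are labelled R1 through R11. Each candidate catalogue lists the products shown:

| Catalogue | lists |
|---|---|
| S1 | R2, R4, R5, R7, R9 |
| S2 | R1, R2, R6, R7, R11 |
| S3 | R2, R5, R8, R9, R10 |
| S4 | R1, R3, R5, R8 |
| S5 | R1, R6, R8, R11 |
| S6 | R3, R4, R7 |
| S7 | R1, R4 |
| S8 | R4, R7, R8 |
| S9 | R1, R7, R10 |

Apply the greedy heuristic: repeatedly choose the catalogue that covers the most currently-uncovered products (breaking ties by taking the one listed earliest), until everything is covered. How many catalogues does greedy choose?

Greedy: pick S1 (covers 5 new) → pick S5 (covers 4 new) → pick S3 (covers 1 new) → pick S4 (covers 1 new). Total picks: 4.
(The true minimum cover uses only 3 catalogues, so greedy is not optimal here.)

4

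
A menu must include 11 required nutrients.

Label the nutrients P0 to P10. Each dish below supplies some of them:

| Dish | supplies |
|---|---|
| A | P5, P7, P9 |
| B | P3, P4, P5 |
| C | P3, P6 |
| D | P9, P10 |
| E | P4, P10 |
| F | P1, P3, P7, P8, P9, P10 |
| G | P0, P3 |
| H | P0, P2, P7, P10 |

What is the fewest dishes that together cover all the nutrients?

4

Take {B, C, F, H}. Their union is {P0, P1, P2, P3, P4, P5, P6, P7, P8, P9, P10}, which is all 11 nutrients.
Only F contains P1, so F is forced; the remaining 5 nutrients need at least 3 more dishes (each remaining dish adds at most 2) — so at least 4 dishes are needed, and 4 is optimal.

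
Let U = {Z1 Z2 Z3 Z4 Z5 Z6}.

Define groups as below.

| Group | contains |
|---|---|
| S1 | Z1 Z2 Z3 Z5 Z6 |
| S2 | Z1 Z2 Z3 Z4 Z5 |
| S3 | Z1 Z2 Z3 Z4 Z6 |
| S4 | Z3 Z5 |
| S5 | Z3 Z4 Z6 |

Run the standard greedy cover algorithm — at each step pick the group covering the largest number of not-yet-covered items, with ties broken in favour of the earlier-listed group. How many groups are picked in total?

2

Greedy: pick S1 (covers 5 new) → pick S2 (covers 1 new). Total picks: 2.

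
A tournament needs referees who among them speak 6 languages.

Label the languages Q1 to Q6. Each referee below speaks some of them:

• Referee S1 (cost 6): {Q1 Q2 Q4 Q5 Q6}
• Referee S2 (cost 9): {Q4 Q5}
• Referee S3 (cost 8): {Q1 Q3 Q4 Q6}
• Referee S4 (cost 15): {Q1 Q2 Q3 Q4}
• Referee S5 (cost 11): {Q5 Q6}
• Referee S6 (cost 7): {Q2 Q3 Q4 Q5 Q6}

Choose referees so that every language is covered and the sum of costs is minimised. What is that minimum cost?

13

S1, S6 together cover every language (S1 ∪ S6 = {Q1, Q2, Q3, Q4, Q5, Q6}); total cost 6 + 7 = 13.
No covering selection has total cost below 13.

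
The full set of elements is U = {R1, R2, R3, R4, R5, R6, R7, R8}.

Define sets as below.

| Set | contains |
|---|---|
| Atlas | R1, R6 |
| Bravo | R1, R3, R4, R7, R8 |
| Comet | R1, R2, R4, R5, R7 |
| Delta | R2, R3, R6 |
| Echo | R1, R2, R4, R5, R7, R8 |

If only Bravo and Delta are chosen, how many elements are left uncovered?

Union of Bravo, Delta = {R1, R2, R3, R4, R6, R7, R8}.
Not covered: R5 — 1 element.

1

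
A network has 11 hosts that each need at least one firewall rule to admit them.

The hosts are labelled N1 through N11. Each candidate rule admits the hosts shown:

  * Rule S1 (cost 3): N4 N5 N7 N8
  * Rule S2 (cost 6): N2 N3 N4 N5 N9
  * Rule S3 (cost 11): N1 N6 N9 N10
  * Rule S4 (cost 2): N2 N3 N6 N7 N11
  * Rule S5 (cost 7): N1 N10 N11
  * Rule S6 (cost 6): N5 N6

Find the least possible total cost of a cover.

S1, S3, S4 together cover every host (S1 ∪ S3 ∪ S4 = {N1, N2, N3, N4, N5, N6, N7, N8, N9, N10, N11}); total cost 3 + 11 + 2 = 16.
The greedy pick S4, S1, S5, S2 costs 18; no covering selection beats 16.

16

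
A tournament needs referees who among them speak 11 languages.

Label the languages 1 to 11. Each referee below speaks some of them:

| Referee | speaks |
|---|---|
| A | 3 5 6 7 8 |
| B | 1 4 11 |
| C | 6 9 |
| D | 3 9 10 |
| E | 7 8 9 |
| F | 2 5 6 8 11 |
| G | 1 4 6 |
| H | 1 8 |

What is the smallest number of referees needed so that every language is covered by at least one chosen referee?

4

B and D and E and F together: B ∪ D ∪ E ∪ F = {1, 2, 3, 4, 5, 6, 7, 8, 9, 10, 11} — every language is covered.
No 3 of the 8 referees cover everything (all 56 combinations miss at least one language), so 4 is optimal.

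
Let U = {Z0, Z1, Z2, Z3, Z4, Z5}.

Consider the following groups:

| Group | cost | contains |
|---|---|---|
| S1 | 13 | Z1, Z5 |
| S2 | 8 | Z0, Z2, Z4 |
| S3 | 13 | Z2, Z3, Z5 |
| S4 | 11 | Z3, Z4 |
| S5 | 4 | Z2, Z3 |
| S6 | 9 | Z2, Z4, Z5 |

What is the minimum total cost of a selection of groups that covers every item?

S1, S2, S5 together cover every item (S1 ∪ S2 ∪ S5 = {Z0, Z1, Z2, Z3, Z4, Z5}); total cost 13 + 8 + 4 = 25.
No covering selection has total cost below 25.

25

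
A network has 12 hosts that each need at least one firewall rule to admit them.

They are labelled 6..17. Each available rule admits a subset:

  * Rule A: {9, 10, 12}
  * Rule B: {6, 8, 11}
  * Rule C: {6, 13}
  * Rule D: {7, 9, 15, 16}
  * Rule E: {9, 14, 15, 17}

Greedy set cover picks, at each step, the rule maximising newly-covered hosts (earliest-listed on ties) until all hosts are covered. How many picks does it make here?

5

Greedy: pick D (covers 4 new) → pick B (covers 3 new) → pick A (covers 2 new) → pick E (covers 2 new) → pick C (covers 1 new). Total picks: 5.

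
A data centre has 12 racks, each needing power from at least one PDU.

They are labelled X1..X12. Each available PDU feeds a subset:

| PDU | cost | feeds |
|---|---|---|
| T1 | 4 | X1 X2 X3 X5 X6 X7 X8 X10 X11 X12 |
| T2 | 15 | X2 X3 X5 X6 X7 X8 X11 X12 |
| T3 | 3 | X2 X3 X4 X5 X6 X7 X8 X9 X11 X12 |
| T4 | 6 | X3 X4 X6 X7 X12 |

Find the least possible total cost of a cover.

T1, T3 together cover every rack (T1 ∪ T3 = {X1, X2, X3, X4, X5, X6, X7, X8, X9, X10, X11, X12}); total cost 4 + 3 = 7.
No covering selection has total cost below 7.

7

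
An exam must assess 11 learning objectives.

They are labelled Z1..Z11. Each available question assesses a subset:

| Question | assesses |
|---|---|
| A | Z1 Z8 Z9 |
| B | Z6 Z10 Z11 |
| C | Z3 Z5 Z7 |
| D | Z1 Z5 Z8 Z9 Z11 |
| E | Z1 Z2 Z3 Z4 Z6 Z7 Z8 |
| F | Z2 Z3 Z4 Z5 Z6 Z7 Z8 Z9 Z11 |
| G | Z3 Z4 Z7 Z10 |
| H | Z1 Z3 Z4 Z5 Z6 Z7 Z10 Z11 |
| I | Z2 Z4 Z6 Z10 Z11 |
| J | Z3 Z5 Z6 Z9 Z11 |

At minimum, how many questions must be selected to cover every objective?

2

Take {F, H}. Their union is {Z1, Z2, Z3, Z4, Z5, Z6, Z7, Z8, Z9, Z10, Z11}, which is all 11 objectives.
No single question has all 11 objectives (the largest, F, has 9), so 2 is optimal.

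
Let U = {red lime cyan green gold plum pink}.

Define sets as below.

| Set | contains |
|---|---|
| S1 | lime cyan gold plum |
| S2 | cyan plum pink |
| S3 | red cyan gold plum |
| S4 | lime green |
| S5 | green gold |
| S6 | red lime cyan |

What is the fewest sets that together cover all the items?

S2, S5, and S6 cover everything between them: the union {red, lime, cyan, green, gold, plum, pink} is all of U.
Only S2 contains pink, so S2 is forced; the remaining 4 items need at least 2 more sets (each remaining set adds at most 2) — so at least 3 sets are needed, and 3 is optimal.

3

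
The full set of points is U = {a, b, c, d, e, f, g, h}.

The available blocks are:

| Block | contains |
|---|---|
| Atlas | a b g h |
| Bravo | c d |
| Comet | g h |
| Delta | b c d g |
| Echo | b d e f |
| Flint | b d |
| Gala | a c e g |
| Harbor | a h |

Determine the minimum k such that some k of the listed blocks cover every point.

3

Take {Echo, Gala, Harbor}. Their union is {a, b, c, d, e, f, g, h}, which is all 8 points.
Only Echo contains f, so Echo is forced; the remaining 4 points need at least 2 more blocks (each remaining block adds at most 3) — so at least 3 blocks are needed, and 3 is optimal.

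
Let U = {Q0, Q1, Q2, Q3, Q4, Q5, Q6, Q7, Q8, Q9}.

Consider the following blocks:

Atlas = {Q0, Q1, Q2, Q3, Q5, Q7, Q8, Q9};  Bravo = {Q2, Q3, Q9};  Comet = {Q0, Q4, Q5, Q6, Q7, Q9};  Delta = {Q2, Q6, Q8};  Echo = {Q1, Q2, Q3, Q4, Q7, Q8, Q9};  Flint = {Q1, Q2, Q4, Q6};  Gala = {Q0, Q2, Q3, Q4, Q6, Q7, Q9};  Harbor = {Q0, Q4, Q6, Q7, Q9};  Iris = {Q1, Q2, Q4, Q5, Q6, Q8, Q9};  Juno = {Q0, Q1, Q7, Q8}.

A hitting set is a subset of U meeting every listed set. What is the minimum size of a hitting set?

2

H = {Q2, Q7} meets every block (each contains at least one member of H), and |H| = 2.
The blocks Bravo, Juno are pairwise disjoint, so any hitting set needs a separate item for each — at least 2. Hence 2 is optimal.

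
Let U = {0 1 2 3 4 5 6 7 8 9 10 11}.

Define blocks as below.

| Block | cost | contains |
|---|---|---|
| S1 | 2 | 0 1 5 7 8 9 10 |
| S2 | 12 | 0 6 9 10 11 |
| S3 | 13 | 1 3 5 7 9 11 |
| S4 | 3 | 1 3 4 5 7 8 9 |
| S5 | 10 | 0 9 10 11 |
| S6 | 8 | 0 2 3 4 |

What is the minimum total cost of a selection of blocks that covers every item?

S1, S2, S6 together cover every item (S1 ∪ S2 ∪ S6 = {0, 1, 2, 3, 4, 5, 6, 7, 8, 9, 10, 11}); total cost 2 + 12 + 8 = 22.
The greedy pick S1, S4, S2, S6 costs 25; no covering selection beats 22.

22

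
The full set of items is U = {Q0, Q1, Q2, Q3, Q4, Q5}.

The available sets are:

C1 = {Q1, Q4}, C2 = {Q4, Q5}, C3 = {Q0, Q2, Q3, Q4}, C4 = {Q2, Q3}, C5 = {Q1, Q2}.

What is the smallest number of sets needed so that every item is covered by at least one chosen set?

Take {C2, C3, C5}. Their union is {Q0, Q1, Q2, Q3, Q4, Q5}, which is all 6 items.
Only C3 contains Q0, so C3 is forced; the remaining 2 items need at least 2 more sets (each remaining set adds at most 1) — so at least 3 sets are needed, and 3 is optimal.

3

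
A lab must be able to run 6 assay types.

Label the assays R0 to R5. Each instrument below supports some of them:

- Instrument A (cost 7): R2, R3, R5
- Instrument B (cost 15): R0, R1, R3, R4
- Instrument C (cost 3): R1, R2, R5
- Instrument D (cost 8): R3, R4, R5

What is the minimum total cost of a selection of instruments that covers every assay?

18

B, C together cover every assay (B ∪ C = {R0, R1, R2, R3, R4, R5}); total cost 15 + 3 = 18.
The greedy pick C, D, B costs 26; no covering selection beats 18.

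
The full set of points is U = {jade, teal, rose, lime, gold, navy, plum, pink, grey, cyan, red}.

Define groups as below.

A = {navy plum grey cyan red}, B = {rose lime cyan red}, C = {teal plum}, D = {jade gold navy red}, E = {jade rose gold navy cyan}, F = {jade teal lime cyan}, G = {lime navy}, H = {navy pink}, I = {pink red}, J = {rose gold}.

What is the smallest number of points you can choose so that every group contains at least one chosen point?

4

T = {teal, gold, navy, red} meets every group (each contains at least one member of T), and |T| = 4.
The groups C, G, I, J are pairwise disjoint, so any hitting set needs a separate point for each — at least 4. Hence 4 is optimal.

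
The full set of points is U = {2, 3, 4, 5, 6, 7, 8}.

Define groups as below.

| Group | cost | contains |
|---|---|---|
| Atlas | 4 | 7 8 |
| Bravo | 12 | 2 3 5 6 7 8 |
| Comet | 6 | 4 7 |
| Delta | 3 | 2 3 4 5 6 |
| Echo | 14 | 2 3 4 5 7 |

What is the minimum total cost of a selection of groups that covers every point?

7

Atlas, Delta together cover every point (Atlas ∪ Delta = {2, 3, 4, 5, 6, 7, 8}); total cost 4 + 3 = 7.
No covering selection has total cost below 7.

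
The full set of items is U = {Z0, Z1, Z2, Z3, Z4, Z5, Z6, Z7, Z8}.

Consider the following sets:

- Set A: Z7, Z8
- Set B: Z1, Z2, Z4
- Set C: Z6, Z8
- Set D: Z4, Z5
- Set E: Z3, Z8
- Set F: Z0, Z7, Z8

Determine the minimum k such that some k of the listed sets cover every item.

B, C, D, E, and F cover everything between them: the union {Z0, Z1, Z2, Z3, Z4, Z5, Z6, Z7, Z8} is all of U.
No 4 of the 6 sets cover everything (all 15 combinations miss at least one item), so 5 is optimal.

5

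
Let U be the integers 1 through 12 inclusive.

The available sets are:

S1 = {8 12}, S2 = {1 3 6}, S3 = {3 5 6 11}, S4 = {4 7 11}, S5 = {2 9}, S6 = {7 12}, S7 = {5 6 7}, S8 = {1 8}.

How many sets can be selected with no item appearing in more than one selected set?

4

S3, S5, S6, S8 are pairwise disjoint (S3={3,5,6,11}; S5={2,9}; S6={7,12}; S8={1,8}).
Every remaining set overlaps one of these, and no 5 of the listed sets are pairwise disjoint, so 4 is the maximum.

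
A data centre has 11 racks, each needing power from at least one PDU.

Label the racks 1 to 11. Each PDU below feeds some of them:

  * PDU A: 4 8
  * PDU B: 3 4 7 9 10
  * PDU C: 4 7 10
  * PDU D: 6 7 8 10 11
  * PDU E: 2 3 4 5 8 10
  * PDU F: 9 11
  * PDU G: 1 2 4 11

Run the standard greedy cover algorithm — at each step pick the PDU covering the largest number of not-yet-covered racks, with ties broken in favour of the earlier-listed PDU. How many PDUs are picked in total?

4

Greedy: pick E (covers 6 new) → pick D (covers 3 new) → pick B (covers 1 new) → pick G (covers 1 new). Total picks: 4.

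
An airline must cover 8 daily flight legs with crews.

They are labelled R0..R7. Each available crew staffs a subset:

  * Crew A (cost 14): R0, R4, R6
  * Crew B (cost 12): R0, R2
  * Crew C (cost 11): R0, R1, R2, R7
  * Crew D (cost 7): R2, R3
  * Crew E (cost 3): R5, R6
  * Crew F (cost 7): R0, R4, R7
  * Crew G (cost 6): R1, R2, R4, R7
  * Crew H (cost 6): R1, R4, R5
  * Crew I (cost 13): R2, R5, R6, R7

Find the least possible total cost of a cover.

23

D, E, F, H together cover every leg (D ∪ E ∪ F ∪ H = {R0, R1, R2, R3, R4, R5, R6, R7}); total cost 7 + 3 + 7 + 6 = 23.
No covering selection has total cost below 23.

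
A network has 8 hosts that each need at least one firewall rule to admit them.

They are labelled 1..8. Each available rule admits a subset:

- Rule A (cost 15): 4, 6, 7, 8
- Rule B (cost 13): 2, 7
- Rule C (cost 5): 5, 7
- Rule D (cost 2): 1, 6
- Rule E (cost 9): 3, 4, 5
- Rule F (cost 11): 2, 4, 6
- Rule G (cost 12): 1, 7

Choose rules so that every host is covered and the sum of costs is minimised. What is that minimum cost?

A, D, E, F together cover every host (A ∪ D ∪ E ∪ F = {1, 2, 3, 4, 5, 6, 7, 8}); total cost 15 + 2 + 9 + 11 = 37.
The greedy pick D, C, E, F, A costs 42; no covering selection beats 37.

37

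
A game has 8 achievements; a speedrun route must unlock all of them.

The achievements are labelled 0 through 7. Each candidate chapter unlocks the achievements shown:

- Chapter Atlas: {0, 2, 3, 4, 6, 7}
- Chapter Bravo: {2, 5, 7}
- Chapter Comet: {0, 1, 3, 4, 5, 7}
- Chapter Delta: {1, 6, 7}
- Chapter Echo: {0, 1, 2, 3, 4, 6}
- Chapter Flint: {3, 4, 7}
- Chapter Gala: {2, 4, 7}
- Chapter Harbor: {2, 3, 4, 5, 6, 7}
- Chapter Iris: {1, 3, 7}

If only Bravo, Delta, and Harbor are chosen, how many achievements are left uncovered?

1

Union of Bravo, Delta, Harbor = {1, 2, 3, 4, 5, 6, 7}.
Not covered: 0 — 1 achievement.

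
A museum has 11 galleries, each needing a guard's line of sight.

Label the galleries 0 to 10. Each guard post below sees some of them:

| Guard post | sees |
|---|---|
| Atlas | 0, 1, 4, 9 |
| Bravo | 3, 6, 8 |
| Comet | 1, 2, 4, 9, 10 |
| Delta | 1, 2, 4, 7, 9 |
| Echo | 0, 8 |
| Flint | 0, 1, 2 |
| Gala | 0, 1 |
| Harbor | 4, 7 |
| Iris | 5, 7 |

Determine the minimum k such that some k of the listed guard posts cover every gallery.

4

Take {Bravo, Comet, Gala, Iris}. Their union is {0, 1, 2, 3, 4, 5, 6, 7, 8, 9, 10}, which is all 11 galleries.
No 3 of the 9 guard posts cover everything (all 84 combinations miss at least one gallery), so 4 is optimal.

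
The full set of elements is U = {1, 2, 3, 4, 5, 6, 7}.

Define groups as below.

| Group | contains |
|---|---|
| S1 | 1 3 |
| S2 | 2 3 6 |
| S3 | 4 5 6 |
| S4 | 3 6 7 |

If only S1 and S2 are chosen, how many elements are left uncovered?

Union of S1, S2 = {1, 2, 3, 6}.
Not covered: 4, 5, 7 — 3 elements.

3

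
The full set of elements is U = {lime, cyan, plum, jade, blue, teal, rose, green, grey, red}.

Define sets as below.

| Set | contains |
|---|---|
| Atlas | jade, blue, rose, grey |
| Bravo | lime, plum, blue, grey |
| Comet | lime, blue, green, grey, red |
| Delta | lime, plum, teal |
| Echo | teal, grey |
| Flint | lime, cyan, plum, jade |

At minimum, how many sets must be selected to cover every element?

Atlas, Comet, Delta, and Flint cover everything between them: the union {lime, cyan, plum, jade, blue, teal, rose, green, grey, red} is all of U.
No 3 of the 6 sets cover everything (all 20 combinations miss at least one element), so 4 is optimal.

4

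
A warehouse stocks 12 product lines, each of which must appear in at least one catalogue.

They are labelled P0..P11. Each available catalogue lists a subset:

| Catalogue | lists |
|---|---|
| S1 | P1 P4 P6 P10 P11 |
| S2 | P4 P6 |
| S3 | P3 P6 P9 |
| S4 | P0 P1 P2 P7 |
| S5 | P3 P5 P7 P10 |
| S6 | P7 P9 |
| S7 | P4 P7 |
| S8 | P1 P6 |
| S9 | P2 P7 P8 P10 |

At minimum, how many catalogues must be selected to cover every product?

5

S1 and S4 and S5 and S6 and S9 together: S1 ∪ S4 ∪ S5 ∪ S6 ∪ S9 = {P0, P1, P2, P3, P4, P5, P6, P7, P8, P9, P10, P11} — every product is covered.
No 4 of the 9 catalogues cover everything (all 126 combinations miss at least one product), so 5 is optimal.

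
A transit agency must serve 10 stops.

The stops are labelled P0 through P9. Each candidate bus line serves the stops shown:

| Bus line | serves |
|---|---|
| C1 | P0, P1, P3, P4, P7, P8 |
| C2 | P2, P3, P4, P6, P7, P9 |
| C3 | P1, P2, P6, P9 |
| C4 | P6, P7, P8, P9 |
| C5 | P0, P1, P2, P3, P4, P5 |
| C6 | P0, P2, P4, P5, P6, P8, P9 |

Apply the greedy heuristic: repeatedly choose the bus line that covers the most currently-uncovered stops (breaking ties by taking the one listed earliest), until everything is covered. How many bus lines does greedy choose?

Greedy: pick C6 (covers 7 new) → pick C1 (covers 3 new). Total picks: 2.

2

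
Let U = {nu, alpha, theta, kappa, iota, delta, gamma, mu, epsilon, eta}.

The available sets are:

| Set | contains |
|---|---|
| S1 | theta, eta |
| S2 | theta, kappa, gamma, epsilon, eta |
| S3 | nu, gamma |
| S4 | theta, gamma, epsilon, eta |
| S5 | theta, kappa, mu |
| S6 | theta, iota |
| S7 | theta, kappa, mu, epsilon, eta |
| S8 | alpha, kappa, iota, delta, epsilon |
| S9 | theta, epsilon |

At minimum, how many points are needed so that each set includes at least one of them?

Take H = {nu, theta, iota}. Each listed set contains at least one of these, so H is a hitting set of size 3.
The sets S1, S3, S8 are pairwise disjoint, so any hitting set needs a separate point for each — at least 3. Hence 3 is optimal.

3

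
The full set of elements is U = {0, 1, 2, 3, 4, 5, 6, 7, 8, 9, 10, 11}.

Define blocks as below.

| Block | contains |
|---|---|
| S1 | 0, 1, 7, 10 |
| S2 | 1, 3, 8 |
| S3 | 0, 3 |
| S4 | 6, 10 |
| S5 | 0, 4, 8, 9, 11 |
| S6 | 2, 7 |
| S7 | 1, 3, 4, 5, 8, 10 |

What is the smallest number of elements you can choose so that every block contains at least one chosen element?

The 4 elements {2, 3, 9, 10} hit every block.
No choice of 3 elements meets every block, so 4 is the minimum.

4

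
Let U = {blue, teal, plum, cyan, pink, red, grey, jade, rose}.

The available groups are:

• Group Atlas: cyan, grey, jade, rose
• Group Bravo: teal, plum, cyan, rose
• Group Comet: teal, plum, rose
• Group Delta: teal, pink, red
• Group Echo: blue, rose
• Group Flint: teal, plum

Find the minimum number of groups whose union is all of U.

Atlas and Bravo and Delta and Echo together: Atlas ∪ Bravo ∪ Delta ∪ Echo = {blue, teal, plum, cyan, pink, red, grey, jade, rose} — every element is covered.
Only Echo contains blue, so Echo is forced; the remaining 7 elements need at least 3 more groups (each remaining group adds at most 3) — so at least 4 groups are needed, and 4 is optimal.

4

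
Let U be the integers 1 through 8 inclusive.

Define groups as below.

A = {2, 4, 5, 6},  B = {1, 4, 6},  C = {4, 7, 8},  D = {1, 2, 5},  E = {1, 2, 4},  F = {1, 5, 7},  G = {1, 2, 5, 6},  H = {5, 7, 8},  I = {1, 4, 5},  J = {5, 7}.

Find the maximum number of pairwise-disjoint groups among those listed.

E, J are pairwise disjoint (E={1,2,4}; J={5,7}).
Every remaining group overlaps one of these, and no 3 of the listed groups are pairwise disjoint, so 2 is the maximum.

2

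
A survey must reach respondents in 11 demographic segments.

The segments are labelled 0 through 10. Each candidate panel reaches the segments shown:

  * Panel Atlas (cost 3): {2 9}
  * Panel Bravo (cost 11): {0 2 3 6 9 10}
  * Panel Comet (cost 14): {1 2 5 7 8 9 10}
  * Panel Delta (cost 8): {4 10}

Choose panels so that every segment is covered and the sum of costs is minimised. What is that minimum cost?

33

Bravo, Comet, Delta together cover every segment (Bravo ∪ Comet ∪ Delta = {0, 1, 2, 3, 4, 5, 6, 7, 8, 9, 10}); total cost 11 + 14 + 8 = 33.
The greedy pick Atlas, Bravo, Comet, Delta costs 36; no covering selection beats 33.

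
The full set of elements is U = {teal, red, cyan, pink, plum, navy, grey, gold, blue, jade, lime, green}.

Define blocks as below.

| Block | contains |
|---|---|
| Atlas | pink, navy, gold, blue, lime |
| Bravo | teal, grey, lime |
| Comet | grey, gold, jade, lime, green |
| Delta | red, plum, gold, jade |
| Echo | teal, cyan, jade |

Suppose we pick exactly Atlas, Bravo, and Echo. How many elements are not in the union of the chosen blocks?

Union of Atlas, Bravo, Echo = {teal, cyan, pink, navy, grey, gold, blue, jade, lime}.
Not covered: red, plum, green — 3 elements.

3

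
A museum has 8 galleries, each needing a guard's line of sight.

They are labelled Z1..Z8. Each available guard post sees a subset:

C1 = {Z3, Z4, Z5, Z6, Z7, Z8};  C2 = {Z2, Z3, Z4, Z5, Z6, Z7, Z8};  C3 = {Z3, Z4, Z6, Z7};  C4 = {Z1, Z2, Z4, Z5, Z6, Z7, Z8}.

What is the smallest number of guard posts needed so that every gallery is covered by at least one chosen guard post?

C3 and C4 together: C3 ∪ C4 = {Z1, Z2, Z3, Z4, Z5, Z6, Z7, Z8} — every gallery is covered.
No single guard post has all 8 galleries (the largest, C2, has 7), so 2 is optimal.

2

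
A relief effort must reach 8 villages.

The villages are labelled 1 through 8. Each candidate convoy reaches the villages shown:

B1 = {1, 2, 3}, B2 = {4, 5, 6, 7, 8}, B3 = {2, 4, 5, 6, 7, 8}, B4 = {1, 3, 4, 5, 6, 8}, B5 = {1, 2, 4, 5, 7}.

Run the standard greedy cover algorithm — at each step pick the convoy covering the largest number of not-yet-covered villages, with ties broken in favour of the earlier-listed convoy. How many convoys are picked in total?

2

Greedy: pick B3 (covers 6 new) → pick B1 (covers 2 new). Total picks: 2.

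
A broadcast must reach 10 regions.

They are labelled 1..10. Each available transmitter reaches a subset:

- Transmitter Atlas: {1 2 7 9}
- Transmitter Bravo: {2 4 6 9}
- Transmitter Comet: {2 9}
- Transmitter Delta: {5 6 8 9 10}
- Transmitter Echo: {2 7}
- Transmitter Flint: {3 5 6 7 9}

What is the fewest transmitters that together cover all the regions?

Atlas and Bravo and Delta and Flint together: Atlas ∪ Bravo ∪ Delta ∪ Flint = {1, 2, 3, 4, 5, 6, 7, 8, 9, 10} — every region is covered.
Only Flint contains 3, so Flint is forced; the remaining 5 regions need at least 3 more transmitters (each remaining transmitter adds at most 2) — so at least 4 transmitters are needed, and 4 is optimal.

4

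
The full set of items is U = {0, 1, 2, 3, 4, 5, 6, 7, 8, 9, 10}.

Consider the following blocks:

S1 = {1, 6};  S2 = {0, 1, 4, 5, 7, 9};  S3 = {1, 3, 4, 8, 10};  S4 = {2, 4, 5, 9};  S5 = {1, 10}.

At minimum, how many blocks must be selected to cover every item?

4

Take {S1, S2, S3, S4}. Their union is {0, 1, 2, 3, 4, 5, 6, 7, 8, 9, 10}, which is all 11 items.
No 3 of the 5 blocks cover everything (all 10 combinations miss at least one item), so 4 is optimal.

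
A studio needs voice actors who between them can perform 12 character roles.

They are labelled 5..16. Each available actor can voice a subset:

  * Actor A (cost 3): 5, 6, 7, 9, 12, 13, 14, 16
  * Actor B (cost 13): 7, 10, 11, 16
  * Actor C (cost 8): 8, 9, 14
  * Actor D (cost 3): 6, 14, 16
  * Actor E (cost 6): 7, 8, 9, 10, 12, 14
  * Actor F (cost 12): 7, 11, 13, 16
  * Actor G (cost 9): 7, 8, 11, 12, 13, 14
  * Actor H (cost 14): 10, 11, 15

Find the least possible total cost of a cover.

23

A, E, H together cover every role (A ∪ E ∪ H = {5, 6, 7, 8, 9, 10, 11, 12, 13, 14, 15, 16}); total cost 3 + 6 + 14 = 23.
No covering selection has total cost below 23.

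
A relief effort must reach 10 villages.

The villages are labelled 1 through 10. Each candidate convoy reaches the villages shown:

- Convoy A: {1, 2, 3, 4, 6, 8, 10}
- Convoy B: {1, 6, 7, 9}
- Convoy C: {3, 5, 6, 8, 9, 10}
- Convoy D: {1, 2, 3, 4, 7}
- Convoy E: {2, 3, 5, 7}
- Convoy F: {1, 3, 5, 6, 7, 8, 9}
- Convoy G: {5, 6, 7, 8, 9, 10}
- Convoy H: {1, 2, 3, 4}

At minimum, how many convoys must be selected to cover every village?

Take {D, G}. Their union is {1, 2, 3, 4, 5, 6, 7, 8, 9, 10}, which is all 10 villages.
No single convoy has all 10 villages (the largest, A, has 7), so 2 is optimal.

2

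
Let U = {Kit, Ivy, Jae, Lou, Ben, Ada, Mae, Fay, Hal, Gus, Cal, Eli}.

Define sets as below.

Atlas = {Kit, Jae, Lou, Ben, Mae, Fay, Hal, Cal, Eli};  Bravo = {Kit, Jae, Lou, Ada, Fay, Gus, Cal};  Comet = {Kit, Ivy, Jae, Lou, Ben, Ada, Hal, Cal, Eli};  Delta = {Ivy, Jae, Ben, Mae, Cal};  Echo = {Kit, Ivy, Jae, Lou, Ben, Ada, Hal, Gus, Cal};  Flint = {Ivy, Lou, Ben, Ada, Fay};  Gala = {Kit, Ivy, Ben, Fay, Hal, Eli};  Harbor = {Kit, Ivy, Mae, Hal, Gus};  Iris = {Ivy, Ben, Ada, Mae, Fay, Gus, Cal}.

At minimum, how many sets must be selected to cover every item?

Atlas and Echo together: Atlas ∪ Echo = {Kit, Ivy, Jae, Lou, Ben, Ada, Mae, Fay, Hal, Gus, Cal, Eli} — every item is covered.
No single set has all 12 items (the largest, Atlas, has 9), so 2 is optimal.

2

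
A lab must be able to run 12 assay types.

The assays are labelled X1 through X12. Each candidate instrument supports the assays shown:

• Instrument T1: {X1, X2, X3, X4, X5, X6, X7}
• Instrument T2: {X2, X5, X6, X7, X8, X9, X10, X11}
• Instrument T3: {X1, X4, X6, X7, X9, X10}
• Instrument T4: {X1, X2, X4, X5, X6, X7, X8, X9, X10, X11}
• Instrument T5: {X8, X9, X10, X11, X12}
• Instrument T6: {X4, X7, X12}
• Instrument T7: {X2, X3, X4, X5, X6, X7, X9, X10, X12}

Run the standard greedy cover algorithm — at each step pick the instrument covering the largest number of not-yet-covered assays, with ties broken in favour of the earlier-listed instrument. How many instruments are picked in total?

Greedy: pick T4 (covers 10 new) → pick T7 (covers 2 new). Total picks: 2.

2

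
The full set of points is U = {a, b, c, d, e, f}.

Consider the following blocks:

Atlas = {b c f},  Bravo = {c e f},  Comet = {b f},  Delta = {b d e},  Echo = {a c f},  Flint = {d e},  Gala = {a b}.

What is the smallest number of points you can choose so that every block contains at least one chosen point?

Take H = {b, d, f}. Each listed block contains at least one of these, so H is a hitting set of size 3.
No choice of 2 points meets every block, so 3 is the minimum.

3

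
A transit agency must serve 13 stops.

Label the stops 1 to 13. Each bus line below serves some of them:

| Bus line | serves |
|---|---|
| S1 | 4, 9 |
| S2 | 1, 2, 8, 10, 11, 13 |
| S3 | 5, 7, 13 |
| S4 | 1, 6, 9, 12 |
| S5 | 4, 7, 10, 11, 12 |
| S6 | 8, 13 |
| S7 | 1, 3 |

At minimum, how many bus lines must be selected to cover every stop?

Take {S2, S3, S4, S5, S7}. Their union is {1, 2, 3, 4, 5, 6, 7, 8, 9, 10, 11, 12, 13}, which is all 13 stops.
No 4 of the 7 bus lines cover everything (all 35 combinations miss at least one stop), so 5 is optimal.

5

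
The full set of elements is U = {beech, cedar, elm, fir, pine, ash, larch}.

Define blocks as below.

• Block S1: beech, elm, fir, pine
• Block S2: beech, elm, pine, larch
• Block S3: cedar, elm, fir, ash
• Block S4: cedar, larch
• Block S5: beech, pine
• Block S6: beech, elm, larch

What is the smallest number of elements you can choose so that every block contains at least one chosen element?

The 2 elements {beech, cedar} hit every block.
The blocks S1, S4 are pairwise disjoint, so any hitting set needs a separate element for each — at least 2. Hence 2 is optimal.

2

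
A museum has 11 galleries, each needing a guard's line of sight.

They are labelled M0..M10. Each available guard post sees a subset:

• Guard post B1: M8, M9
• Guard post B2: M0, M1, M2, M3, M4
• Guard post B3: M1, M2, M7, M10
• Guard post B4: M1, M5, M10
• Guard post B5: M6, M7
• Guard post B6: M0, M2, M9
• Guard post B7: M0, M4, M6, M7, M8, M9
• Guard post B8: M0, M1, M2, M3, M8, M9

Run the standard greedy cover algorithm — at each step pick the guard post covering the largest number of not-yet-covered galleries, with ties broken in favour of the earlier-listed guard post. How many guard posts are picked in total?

Greedy: pick B7 (covers 6 new) → pick B2 (covers 3 new) → pick B4 (covers 2 new). Total picks: 3.

3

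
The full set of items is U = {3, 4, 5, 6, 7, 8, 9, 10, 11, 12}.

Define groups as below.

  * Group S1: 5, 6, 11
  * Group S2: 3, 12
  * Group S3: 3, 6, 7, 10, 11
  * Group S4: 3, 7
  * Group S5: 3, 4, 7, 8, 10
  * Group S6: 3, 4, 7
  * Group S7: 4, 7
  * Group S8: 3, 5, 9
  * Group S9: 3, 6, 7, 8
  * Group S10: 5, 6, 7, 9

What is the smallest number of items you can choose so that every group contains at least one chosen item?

3

H = {3, 4, 6} meets every group (each contains at least one member of H), and |H| = 3.
The groups S1, S2, S7 are pairwise disjoint, so any hitting set needs a separate item for each — at least 3. Hence 3 is optimal.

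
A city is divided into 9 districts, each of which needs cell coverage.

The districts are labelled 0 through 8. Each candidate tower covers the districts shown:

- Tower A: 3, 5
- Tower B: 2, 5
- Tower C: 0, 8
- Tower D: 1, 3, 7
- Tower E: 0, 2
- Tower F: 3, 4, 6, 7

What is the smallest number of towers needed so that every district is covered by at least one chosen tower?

4

B and C and D and F together: B ∪ C ∪ D ∪ F = {0, 1, 2, 3, 4, 5, 6, 7, 8} — every district is covered.
Only D contains 1, so D is forced; the remaining 6 districts need at least 3 more towers (each remaining tower adds at most 2) — so at least 4 towers are needed, and 4 is optimal.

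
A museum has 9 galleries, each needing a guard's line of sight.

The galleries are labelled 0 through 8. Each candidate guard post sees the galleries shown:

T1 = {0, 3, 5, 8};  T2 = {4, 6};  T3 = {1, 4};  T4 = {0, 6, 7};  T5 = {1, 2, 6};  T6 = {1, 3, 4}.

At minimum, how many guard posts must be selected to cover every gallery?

4

T1 and T4 and T5 and T6 together: T1 ∪ T4 ∪ T5 ∪ T6 = {0, 1, 2, 3, 4, 5, 6, 7, 8} — every gallery is covered.
No 3 of the 6 guard posts cover everything (all 20 combinations miss at least one gallery), so 4 is optimal.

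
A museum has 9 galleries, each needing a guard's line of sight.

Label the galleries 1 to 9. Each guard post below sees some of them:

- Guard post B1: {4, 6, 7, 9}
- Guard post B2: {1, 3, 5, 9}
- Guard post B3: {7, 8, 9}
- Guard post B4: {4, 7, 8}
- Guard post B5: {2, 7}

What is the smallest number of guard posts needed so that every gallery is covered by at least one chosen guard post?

4

B1 and B2 and B4 and B5 together: B1 ∪ B2 ∪ B4 ∪ B5 = {1, 2, 3, 4, 5, 6, 7, 8, 9} — every gallery is covered.
No 3 of the 5 guard posts cover everything (all 10 combinations miss at least one gallery), so 4 is optimal.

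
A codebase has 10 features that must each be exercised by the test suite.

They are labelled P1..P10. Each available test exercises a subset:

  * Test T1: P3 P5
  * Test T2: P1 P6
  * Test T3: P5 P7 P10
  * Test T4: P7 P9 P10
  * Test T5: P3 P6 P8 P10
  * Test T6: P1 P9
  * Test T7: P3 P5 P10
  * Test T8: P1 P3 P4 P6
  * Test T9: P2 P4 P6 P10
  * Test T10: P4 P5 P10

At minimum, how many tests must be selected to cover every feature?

Take {T3, T5, T6, T9}. Their union is {P1, P2, P3, P4, P5, P6, P7, P8, P9, P10}, which is all 10 features.
Only T9 contains P2, so T9 is forced; the remaining 6 features need at least 3 more tests (each remaining test adds at most 2) — so at least 4 tests are needed, and 4 is optimal.

4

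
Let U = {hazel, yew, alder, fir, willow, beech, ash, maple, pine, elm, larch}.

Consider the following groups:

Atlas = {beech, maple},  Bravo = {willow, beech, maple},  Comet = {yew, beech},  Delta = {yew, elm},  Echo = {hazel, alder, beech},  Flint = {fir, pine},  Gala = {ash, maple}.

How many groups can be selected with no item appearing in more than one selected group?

Delta, Echo, Flint, Gala are pairwise disjoint (Delta={yew,elm}; Echo={hazel,alder,beech}; Flint={fir,pine}; Gala={ash,maple}).
Every remaining group overlaps one of these, and no 5 of the listed groups are pairwise disjoint, so 4 is the maximum.

4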